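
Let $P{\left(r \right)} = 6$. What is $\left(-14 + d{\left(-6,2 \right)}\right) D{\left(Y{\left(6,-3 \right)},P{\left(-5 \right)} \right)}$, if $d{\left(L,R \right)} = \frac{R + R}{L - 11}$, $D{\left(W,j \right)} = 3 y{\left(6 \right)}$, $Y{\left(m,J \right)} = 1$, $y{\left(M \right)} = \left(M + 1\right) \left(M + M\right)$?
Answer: $- \frac{60984}{17} \approx -3587.3$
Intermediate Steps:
$y{\left(M \right)} = 2 M \left(1 + M\right)$ ($y{\left(M \right)} = \left(1 + M\right) 2 M = 2 M \left(1 + M\right)$)
$D{\left(W,j \right)} = 252$ ($D{\left(W,j \right)} = 3 \cdot 2 \cdot 6 \left(1 + 6\right) = 3 \cdot 2 \cdot 6 \cdot 7 = 3 \cdot 84 = 252$)
$d{\left(L,R \right)} = \frac{2 R}{-11 + L}$
$\left(-14 + d{\left(-6,2 \right)}\right) D{\left(Y{\left(6,-3 \right)},P{\left(-5 \right)} \right)} = \left(-14 + 2 \cdot 2 \frac{1}{-11 - 6}\right) 252 = \left(-14 + 2 \cdot 2 \frac{1}{-17}\right) 252 = \left(-14 + 2 \cdot 2 \left(- \frac{1}{17}\right)\right) 252 = \left(-14 - \frac{4}{17}\right) 252 = \left(- \frac{242}{17}\right) 252 = - \frac{60984}{17}$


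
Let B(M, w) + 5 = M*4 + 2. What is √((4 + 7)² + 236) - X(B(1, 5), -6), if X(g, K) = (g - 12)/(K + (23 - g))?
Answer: 11/16 + √357 ≈ 19.582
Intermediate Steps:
B(M, w) = -3 + 4*M (B(M, w) = -5 + (M*4 + 2) = -5 + (4*M + 2) = -5 + (2 + 4*M) = -3 + 4*M)
X(g, K) = (-12 + g)/(23 + K - g)
√((4 + 7)² + 236) - X(B(1, 5), -6) = √((4 + 7)² + 236) - (-12 + (-3 + 4*1))/(23 - 6 - (-3 + 4*1)) = √(11² + 236) - (-12 + (-3 + 4))/(23 - 6 - (-3 + 4)) = √(121 + 236) - (-12 + 1)/(23 - 6 - 1*1) = √357 - (-11)/(23 - 6 - 1) = √357 - (-11)/16 = √357 - 1*(-11/16) = √357 + 11/16 = 11/16 + √357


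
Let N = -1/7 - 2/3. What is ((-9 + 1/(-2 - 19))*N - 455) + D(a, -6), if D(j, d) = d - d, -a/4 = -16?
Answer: -197425/441 ≈ -447.68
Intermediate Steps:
a = 64 (a = -4*(-16) = 64)
D(j, d) = 0
N = -17/21 (N = -1*⅐ - 2*⅓ = -⅐ - ⅔ = -17/21 ≈ -0.80952)
((-9 + 1/(-2 - 19))*N - 455) + D(a, -6) = ((-9 + 1/(-2 - 19))*(-17/21) - 455) + 0 = ((-9 + 1/(-21))*(-17/21) - 455) + 0 = ((-9 - 1/21)*(-17/21) - 455) + 0 = (-190/21*(-17/21) - 455) + 0 = (3230/441 - 455) + 0 = -197425/441 + 0 = -197425/441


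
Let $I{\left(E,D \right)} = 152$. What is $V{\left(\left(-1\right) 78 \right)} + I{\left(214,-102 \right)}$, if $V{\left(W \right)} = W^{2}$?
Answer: $6236$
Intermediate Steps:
$V{\left(\left(-1\right) 78 \right)} + I{\left(214,-102 \right)} = \left(\left(-1\right) 78\right)^{2} + 152 = \left(-78\right)^{2} + 152 = 6084 + 152 = 6236$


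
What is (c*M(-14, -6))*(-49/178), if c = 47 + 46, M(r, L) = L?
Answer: 13671/89 ≈ 153.61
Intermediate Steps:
c = 93
(c*M(-14, -6))*(-49/178) = (93*(-6))*(-49/178) = -(-27342)/178 = -558*(-49/178) = 13671/89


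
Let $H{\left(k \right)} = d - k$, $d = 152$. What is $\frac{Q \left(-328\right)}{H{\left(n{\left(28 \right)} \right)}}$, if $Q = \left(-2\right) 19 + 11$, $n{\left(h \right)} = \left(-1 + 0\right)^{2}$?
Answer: $\frac{8856}{151} \approx 58.649$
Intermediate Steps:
$n{\left(h \right)} = 1$ ($n{\left(h \right)} = \left(-1\right)^{2} = 1$)
$Q = -27$ ($Q = -38 + 11 = -27$)
$H{\left(k \right)} = 152 - k$
$\frac{Q \left(-328\right)}{H{\left(n{\left(28 \right)} \right)}} = \frac{\left(-27\right) \left(-328\right)}{152 - 1} = \frac{8856}{152 - 1} = \frac{8856}{151}$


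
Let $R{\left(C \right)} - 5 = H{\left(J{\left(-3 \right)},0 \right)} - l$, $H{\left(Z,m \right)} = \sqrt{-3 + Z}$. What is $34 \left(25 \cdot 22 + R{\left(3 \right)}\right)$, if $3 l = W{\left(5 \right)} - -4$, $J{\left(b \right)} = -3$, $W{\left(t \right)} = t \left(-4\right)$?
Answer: $\frac{57154}{3} + 34 i \sqrt{6} \approx 19051.0 + 83.283 i$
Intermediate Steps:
$W{\left(t \right)} = - 4 t$
$l = - \frac{16}{3}$ ($l = \frac{\left(-4\right) 5 - -4}{3} = \frac{-20 + 4}{3} = \frac{1}{3} \left(-16\right) = - \frac{16}{3} \approx -5.3333$)
$R{\left(C \right)} = \frac{31}{3} + i \sqrt{6}$ ($R{\left(C \right)} = 5 + \left(\sqrt{-3 - 3} - - \frac{16}{3}\right) = 5 + \left(\sqrt{-6} + \frac{16}{3}\right) = 5 + \left(i \sqrt{6} + \frac{16}{3}\right) = 5 + \left(\frac{16}{3} + i \sqrt{6}\right) = \frac{31}{3} + i \sqrt{6}$)
$34 \left(25 \cdot 22 + R{\left(3 \right)}\right) = 34 \left(25 \cdot 22 + \left(\frac{31}{3} + i \sqrt{6}\right)\right) = 34 \left(550 + \left(\frac{31}{3} + i \sqrt{6}\right)\right) = 34 \left(\frac{1681}{3} + i \sqrt{6}\right) = \frac{57154}{3} + 34 i \sqrt{6}$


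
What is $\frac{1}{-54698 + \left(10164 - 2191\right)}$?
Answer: $- \frac{1}{46725} \approx -2.1402 \cdot 10^{-5}$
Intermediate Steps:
$\frac{1}{-54698 + \left(10164 - 2191\right)} = \frac{1}{-54698 + 7973} = \frac{1}{-46725} = - \frac{1}{46725}$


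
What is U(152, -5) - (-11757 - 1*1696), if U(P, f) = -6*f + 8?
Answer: 13491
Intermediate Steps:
U(P, f) = 8 - 6*f
U(152, -5) - (-11757 - 1*1696) = (8 - 6*(-5)) - (-11757 - 1*1696) = (8 + 30) - (-11757 - 1696) = 38 - 1*(-13453) = 38 + 13453 = 13491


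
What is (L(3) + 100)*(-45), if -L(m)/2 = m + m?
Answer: -3960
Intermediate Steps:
L(m) = -4*m (L(m) = -2*(m + m) = -4*m)
(L(3) + 100)*(-45) = (-4*3 + 100)*(-45) = (-12 + 100)*(-45) = 88*(-45) = -3960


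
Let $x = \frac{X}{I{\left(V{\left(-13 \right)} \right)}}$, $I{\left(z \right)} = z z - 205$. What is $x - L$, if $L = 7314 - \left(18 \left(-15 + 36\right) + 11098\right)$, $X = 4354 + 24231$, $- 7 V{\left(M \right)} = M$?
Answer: $\frac{39703247}{9876} \approx 4020.2$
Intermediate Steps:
$V{\left(M \right)} = - \frac{M}{7}$
$I{\left(z \right)} = -205 + z^{2}$ ($I{\left(z \right)} = z^{2} - 205 = -205 + z^{2}$)
$X = 28585$
$L = -4162$ ($L = 7314 - \left(18 \cdot 21 + 11098\right) = 7314 - \left(378 + 11098\right) = 7314 - 11476 = -4162$)
$x = - \frac{1400665}{9876}$ ($x = \frac{28585}{-205 + \left(\left(- \frac{1}{7}\right) \left(-13\right)\right)^{2}} = \frac{28585}{-205 + \left(\frac{13}{7}\right)^{2}} = \frac{28585}{-205 + \frac{169}{49}} = \frac{28585}{- \frac{9876}{49}} = 28585 \left(- \frac{49}{9876}\right) = - \frac{1400665}{9876} \approx -141.83$)
$x - L = - \frac{1400665}{9876} - -4162 = - \frac{1400665}{9876} + 4162 = \frac{39703247}{9876}$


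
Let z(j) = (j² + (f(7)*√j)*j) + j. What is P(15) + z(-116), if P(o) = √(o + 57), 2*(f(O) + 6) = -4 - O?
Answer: 13340 + 6*√2 + 2668*I*√29 ≈ 13348.0 + 14368.0*I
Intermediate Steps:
f(O) = -8 - O/2 (f(O) = -6 + (-4 - O)/2 = -6 + (-2 - O/2) = -8 - O/2)
z(j) = j + j² - 23*j^(3/2)/2 (z(j) = (j² + ((-8 - ½*7)*√j)*j) + j = (j² + ((-8 - 7/2)*√j)*j) + j = (j² + (-23*√j/2)*j) + j = (j² - 23*j^(3/2)/2) + j = j + j² - 23*j^(3/2)/2)
P(o) = √(57 + o)
P(15) + z(-116) = √(57 + 15) + (-116 + (-116)² - (-2668)*I*√29) = √72 + (-116 + 13456 - (-2668)*I*√29) = 6*√2 + (-116 + 13456 + 2668*I*√29) = 6*√2 + (13340 + 2668*I*√29) = 13340 + 6*√2 + 2668*I*√29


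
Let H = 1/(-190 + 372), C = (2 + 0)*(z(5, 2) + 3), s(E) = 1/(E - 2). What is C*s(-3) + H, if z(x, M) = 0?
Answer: -1087/910 ≈ -1.1945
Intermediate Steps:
s(E) = 1/(-2 + E)
C = 6 (C = (2 + 0)*(0 + 3) = 2*3 = 6)
H = 1/182 ≈ 0.0054945
C*s(-3) + H = 6/(-2 - 3) + 1/182 = 6/(-5) + 1/182 = 6*(-⅕) + 1/182 = -6/5 + 1/182 = -1087/910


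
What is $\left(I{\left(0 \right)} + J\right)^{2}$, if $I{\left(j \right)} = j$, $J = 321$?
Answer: $103041$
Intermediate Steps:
$\left(I{\left(0 \right)} + J\right)^{2} = \left(0 + 321\right)^{2} = 321^{2} = 103041$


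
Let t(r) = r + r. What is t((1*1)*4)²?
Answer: 64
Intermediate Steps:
t(r) = 2*r
t((1*1)*4)² = (2*((1*1)*4))² = (2*(1*4))² = (2*4)² = 8² = 64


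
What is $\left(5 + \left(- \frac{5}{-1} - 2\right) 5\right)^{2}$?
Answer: $400$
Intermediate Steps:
$\left(5 + \left(- \frac{5}{-1} - 2\right) 5\right)^{2} = \left(5 + \left(\left(-5\right) \left(-1\right) - 2\right) 5\right)^{2} = \left(5 + \left(5 - 2\right) 5\right)^{2} = \left(5 + 3 \cdot 5\right)^{2} = \left(5 + 15\right)^{2} = 20^{2} = 400$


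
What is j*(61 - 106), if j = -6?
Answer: 270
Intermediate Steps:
j*(61 - 106) = -6*(61 - 106) = -6*(-45) = 270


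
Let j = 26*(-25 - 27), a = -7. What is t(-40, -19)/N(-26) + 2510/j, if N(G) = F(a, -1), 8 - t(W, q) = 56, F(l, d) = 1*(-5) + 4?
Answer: 31193/676 ≈ 46.143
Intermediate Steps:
F(l, d) = -1 (F(l, d) = -5 + 4 = -1)
t(W, q) = -48 (t(W, q) = 8 - 1*56 = 8 - 56 = -48)
N(G) = -1
j = -1352 (j = 26*(-52) = -1352)
t(-40, -19)/N(-26) + 2510/j = -48/(-1) + 2510/(-1352) = -48*(-1) + 2510*(-1/1352) = 48 - 1255/676 = 31193/676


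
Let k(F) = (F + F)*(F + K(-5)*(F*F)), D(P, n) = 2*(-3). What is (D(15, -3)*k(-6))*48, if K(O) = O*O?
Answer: 3089664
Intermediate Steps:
K(O) = O²
D(P, n) = -6
k(F) = 2*F*(F + 25*F²) (k(F) = (F + F)*(F + (-5)²*(F*F)) = (2*F)*(F + 25*F²) = 2*F*(F + 25*F²))
(D(15, -3)*k(-6))*48 = -6*(-6)²*(2 + 50*(-6))*48 = -216*(2 - 300)*48 = -216*(-298)*48 = -6*(-10728)*48 = 64368*48 = 3089664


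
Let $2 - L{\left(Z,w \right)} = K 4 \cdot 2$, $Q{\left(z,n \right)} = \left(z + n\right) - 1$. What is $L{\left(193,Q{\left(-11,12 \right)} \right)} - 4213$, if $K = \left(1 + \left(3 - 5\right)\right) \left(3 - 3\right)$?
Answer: $-4211$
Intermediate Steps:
$K = 0$ ($K = \left(1 - 2\right) 0 = \left(-1\right) 0 = 0$)
$Q{\left(z,n \right)} = -1 + n + z$ ($Q{\left(z,n \right)} = \left(n + z\right) - 1 = -1 + n + z$)
$L{\left(Z,w \right)} = 2$ ($L{\left(Z,w \right)} = 2 - 0 \cdot 4 \cdot 2 = 2 - 0 \cdot 2 = 2 - 0 = 2 + 0 = 2$)
$L{\left(193,Q{\left(-11,12 \right)} \right)} - 4213 = 2 - 4213 = -4211$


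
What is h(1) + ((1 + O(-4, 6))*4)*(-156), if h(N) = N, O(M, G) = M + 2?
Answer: 625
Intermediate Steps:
O(M, G) = 2 + M
h(1) + ((1 + O(-4, 6))*4)*(-156) = 1 + ((1 + (2 - 4))*4)*(-156) = 1 + ((1 - 2)*4)*(-156) = 1 - 1*4*(-156) = 1 - 4*(-156) = 1 + 624 = 625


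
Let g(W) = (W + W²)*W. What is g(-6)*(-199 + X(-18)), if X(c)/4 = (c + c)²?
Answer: -897300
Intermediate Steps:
X(c) = 16*c² (X(c) = 4*(c + c)² = 4*(2*c)² = 4*(4*c²) = 16*c²)
g(W) = W*(W + W²)
g(-6)*(-199 + X(-18)) = ((-6)²*(1 - 6))*(-199 + 16*(-18)²) = (36*(-5))*(-199 + 16*324) = -180*(-199 + 5184) = -180*4985 = -897300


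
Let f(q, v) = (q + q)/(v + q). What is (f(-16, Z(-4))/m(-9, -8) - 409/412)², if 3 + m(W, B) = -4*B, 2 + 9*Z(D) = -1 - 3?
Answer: 76590009001/89221690000 ≈ 0.85842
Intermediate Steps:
Z(D) = -⅔ (Z(D) = -2/9 + (-1 - 3)/9 = -2/9 + (⅑)*(-4) = -2/9 - 4/9 = -⅔)
f(q, v) = 2*q/(q + v) (f(q, v) = (2*q)/(q + v) = 2*q/(q + v))
m(W, B) = -3 - 4*B
(f(-16, Z(-4))/m(-9, -8) - 409/412)² = ((2*(-16)/(-16 - ⅔))/(-3 - 4*(-8)) - 409/412)² = ((2*(-16)/(-50/3))/(-3 + 32) - 409*1/412)² = ((2*(-16)*(-3/50))/29 - 409/412)² = ((48/25)*(1/29) - 409/412)² = (48/725 - 409/412)² = (-276749/298700)² = 76590009001/89221690000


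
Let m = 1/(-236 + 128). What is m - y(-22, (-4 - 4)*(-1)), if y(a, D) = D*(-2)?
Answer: 1727/108 ≈ 15.991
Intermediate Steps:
y(a, D) = -2*D
m = -1/108 (m = 1/(-108) = -1/108 ≈ -0.0092593)
m - y(-22, (-4 - 4)*(-1)) = -1/108 - (-2)*(-4 - 4)*(-1) = -1/108 - (-2)*(-8*(-1)) = -1/108 - (-2)*8 = -1/108 - 1*(-16) = -1/108 + 16 = 1727/108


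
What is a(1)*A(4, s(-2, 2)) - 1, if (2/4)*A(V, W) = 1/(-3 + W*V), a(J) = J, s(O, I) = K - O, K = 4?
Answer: -19/21 ≈ -0.90476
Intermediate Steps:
s(O, I) = 4 - O
A(V, W) = 2/(-3 + V*W) (A(V, W) = 2/(-3 + W*V) = 2/(-3 + V*W))
a(1)*A(4, s(-2, 2)) - 1 = 1*(2/(-3 + 4*(4 - 1*(-2)))) - 1 = 1*(2/(-3 + 4*(4 + 2))) - 1 = 1*(2/(-3 + 4*6)) - 1 = 1*(2/(-3 + 24)) - 1 = 1*(2/21) - 1 = 2/21 - 1 = -19/21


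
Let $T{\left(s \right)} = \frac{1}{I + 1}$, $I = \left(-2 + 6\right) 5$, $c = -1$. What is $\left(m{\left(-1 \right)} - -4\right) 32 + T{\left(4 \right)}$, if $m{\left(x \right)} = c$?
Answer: $\frac{2017}{21} \approx 96.048$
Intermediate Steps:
$I = 20$ ($I = 4 \cdot 5 = 20$)
$m{\left(x \right)} = -1$
$T{\left(s \right)} = \frac{1}{21}$ ($T{\left(s \right)} = \frac{1}{20 + 1} = \frac{1}{21}$)
$\left(m{\left(-1 \right)} - -4\right) 32 + T{\left(4 \right)} = \left(-1 - -4\right) 32 + \frac{1}{21} = \left(-1 + 4\right) 32 + \frac{1}{21} = 3 \cdot 32 + \frac{1}{21} = 96 + \frac{1}{21} = \frac{2017}{21}$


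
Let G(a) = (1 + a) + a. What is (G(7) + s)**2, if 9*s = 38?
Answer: 29929/81 ≈ 369.49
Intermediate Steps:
G(a) = 1 + 2*a
s = 38/9 (s = (1/9)*38 = 38/9 ≈ 4.2222)
(G(7) + s)**2 = ((1 + 2*7) + 38/9)**2 = ((1 + 14) + 38/9)**2 = (15 + 38/9)**2 = (173/9)**2 = 29929/81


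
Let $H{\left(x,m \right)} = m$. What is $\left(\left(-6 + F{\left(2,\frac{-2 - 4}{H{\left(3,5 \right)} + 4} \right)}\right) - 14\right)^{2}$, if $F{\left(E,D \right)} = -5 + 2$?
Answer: $529$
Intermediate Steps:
$F{\left(E,D \right)} = -3$
$\left(\left(-6 + F{\left(2,\frac{-2 - 4}{H{\left(3,5 \right)} + 4} \right)}\right) - 14\right)^{2} = \left(\left(-6 - 3\right) - 14\right)^{2} = \left(-9 - 14\right)^{2} = \left(-23\right)^{2} = 529$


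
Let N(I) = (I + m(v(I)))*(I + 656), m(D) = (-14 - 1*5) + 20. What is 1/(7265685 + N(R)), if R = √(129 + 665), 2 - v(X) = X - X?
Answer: 7267135/52810908378919 - 657*√794/52810908378919 ≈ 1.3726e-7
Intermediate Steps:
v(X) = 2 (v(X) = 2 - (X - X) = 2 - 1*0 = 2 + 0 = 2)
R = √794 ≈ 28.178
m(D) = 1 (m(D) = (-14 - 5) + 20 = -19 + 20 = 1)
N(I) = (1 + I)*(656 + I) (N(I) = (I + 1)*(I + 656) = (1 + I)*(656 + I))
1/(7265685 + N(R)) = 1/(7265685 + (656 + (√794)² + 657*√794)) = 1/(7265685 + (656 + 794 + 657*√794)) = 1/(7265685 + (1450 + 657*√794)) = 1/(7267135 + 657*√794)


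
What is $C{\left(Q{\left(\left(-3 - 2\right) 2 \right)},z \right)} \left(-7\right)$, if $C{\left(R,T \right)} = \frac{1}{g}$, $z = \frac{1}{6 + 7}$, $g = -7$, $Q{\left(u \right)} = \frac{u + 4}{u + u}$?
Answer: $1$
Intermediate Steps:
$Q{\left(u \right)} = \frac{4 + u}{2 u}$
$z = \frac{1}{13} \approx 0.076923$
$C{\left(R,T \right)} = - \frac{1}{7}$ ($C{\left(R,T \right)} = \frac{1}{-7} = - \frac{1}{7}$)
$C{\left(Q{\left(\left(-3 - 2\right) 2 \right)},z \right)} \left(-7\right) = \left(- \frac{1}{7}\right) \left(-7\right) = 1$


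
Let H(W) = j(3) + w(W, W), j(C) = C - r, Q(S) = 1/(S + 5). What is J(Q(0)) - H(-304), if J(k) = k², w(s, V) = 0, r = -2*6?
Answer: -374/25 ≈ -14.960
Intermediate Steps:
r = -12
Q(S) = 1/(5 + S)
j(C) = 12 + C (j(C) = C - 1*(-12) = C + 12 = 12 + C)
H(W) = 15 (H(W) = (12 + 3) + 0 = 15 + 0 = 15)
J(Q(0)) - H(-304) = (1/(5 + 0))² - 1*15 = (1/5)² - 15 = (⅕)² - 15 = 1/25 - 15 = -374/25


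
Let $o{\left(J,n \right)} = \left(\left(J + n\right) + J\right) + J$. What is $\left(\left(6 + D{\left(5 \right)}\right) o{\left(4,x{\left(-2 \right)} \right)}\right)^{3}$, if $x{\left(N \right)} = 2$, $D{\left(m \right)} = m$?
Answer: $3652264$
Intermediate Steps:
$o{\left(J,n \right)} = n + 3 J$ ($o{\left(J,n \right)} = \left(n + 2 J\right) + J = n + 3 J$)
$\left(\left(6 + D{\left(5 \right)}\right) o{\left(4,x{\left(-2 \right)} \right)}\right)^{3} = \left(\left(6 + 5\right) \left(2 + 3 \cdot 4\right)\right)^{3} = \left(11 \left(2 + 12\right)\right)^{3} = \left(11 \cdot 14\right)^{3} = 154^{3} = 3652264$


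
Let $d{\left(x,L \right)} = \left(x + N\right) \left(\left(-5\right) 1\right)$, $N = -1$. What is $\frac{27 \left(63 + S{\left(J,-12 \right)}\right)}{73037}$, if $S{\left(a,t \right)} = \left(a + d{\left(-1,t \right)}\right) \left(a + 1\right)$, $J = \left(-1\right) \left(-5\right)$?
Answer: $\frac{4131}{73037} \approx 0.05656$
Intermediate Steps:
$J = 5$
$d{\left(x,L \right)} = 5 - 5 x$ ($d{\left(x,L \right)} = \left(x - 1\right) \left(\left(-5\right) 1\right) = \left(-1 + x\right) \left(-5\right) = 5 - 5 x$)
$S{\left(a,t \right)} = \left(1 + a\right) \left(10 + a\right)$ ($S{\left(a,t \right)} = \left(a + \left(5 - -5\right)\right) \left(a + 1\right) = \left(a + \left(5 + 5\right)\right) \left(1 + a\right) = \left(a + 10\right) \left(1 + a\right) = \left(10 + a\right) \left(1 + a\right) = \left(1 + a\right) \left(10 + a\right)$)
$\frac{27 \left(63 + S{\left(J,-12 \right)}\right)}{73037} = \frac{27 \left(63 + \left(10 + 5^{2} + 11 \cdot 5\right)\right)}{73037} = 27 \left(63 + \left(10 + 25 + 55\right)\right) \frac{1}{73037} = 27 \left(63 + 90\right) \frac{1}{73037} = 27 \cdot 153 \cdot \frac{1}{73037} = 4131 \cdot \frac{1}{73037} = \frac{4131}{73037}$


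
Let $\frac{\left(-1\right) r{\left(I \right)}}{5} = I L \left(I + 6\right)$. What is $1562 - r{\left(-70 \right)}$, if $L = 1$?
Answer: $23962$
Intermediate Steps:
$r{\left(I \right)} = - 5 I \left(6 + I\right)$ ($r{\left(I \right)} = - 5 I 1 \left(I + 6\right) = - 5 I 1 \left(6 + I\right) = - 5 I \left(6 + I\right)$)
$1562 - r{\left(-70 \right)} = 1562 - \left(-5\right) \left(-70\right) \left(6 - 70\right) = 1562 - \left(-5\right) \left(-70\right) \left(-64\right) = 1562 - -22400 = 1562 + 22400 = 23962$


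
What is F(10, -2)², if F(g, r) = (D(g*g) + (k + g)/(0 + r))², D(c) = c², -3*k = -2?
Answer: 808273381908545536/81 ≈ 9.9787e+15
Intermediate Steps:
k = ⅔ (k = -⅓*(-2) = ⅔ ≈ 0.66667)
F(g, r) = (g⁴ + (⅔ + g)/r)² (F(g, r) = ((g*g)² + (⅔ + g)/(0 + r))² = ((g²)² + (⅔ + g)/r)² = (g⁴ + (⅔ + g)/r)²)
F(10, -2)² = ((⅑)*(2 + 3*10 + 3*(-2)*10⁴)²/(-2)²)² = ((⅑)*(¼)*(2 + 30 + 3*(-2)*10000)²)² = ((⅑)*(¼)*(2 + 30 - 60000)²)² = ((⅑)*(¼)*(-59968)²)² = ((⅑)*(¼)*3596161024)² = (899040256/9)² = 808273381908545536/81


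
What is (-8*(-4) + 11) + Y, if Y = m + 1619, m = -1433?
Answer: 229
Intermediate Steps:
Y = 186 (Y = -1433 + 1619 = 186)
(-8*(-4) + 11) + Y = (-8*(-4) + 11) + 186 = (32 + 11) + 186 = 43 + 186 = 229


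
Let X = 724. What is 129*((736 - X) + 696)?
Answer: 91332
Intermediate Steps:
129*((736 - X) + 696) = 129*((736 - 1*724) + 696) = 129*((736 - 724) + 696) = 129*(12 + 696) = 129*708 = 91332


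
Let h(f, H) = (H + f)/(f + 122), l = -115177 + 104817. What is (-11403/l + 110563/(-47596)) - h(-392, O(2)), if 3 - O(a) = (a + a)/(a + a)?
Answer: -422660311/158494680 ≈ -2.6667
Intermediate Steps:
O(a) = 2 (O(a) = 3 - (a + a)/(a + a) = 3 - 2*a/(2*a) = 3 - 2*a*1/(2*a) = 3 - 1*1 = 3 - 1 = 2)
l = -10360
h(f, H) = (H + f)/(122 + f)
(-11403/l + 110563/(-47596)) - h(-392, O(2)) = (-11403/(-10360) + 110563/(-47596)) - (2 - 392)/(122 - 392) = (-11403*(-1/10360) + 110563*(-1/47596)) - (-390)/(-270) = (1629/1480 - 110563/47596) - (-1)*(-390)/270 = -21524839/17610520 - 1*13/9 = -21524839/17610520 - 13/9 = -422660311/158494680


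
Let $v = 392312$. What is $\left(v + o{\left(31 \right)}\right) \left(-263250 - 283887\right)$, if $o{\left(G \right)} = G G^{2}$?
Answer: $-230948169111$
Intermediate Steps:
$o{\left(G \right)} = G^{3}$
$\left(v + o{\left(31 \right)}\right) \left(-263250 - 283887\right) = \left(392312 + 31^{3}\right) \left(-263250 - 283887\right) = \left(392312 + 29791\right) \left(-547137\right) = 422103 \left(-547137\right) = -230948169111$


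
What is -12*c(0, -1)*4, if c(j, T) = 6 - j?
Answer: -288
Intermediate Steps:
-12*c(0, -1)*4 = -12*(6 - 1*0)*4 = -12*(6 + 0)*4 = -12*6*4 = -72*4 = -288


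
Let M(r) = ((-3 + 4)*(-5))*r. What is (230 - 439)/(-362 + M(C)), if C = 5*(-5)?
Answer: 209/237 ≈ 0.88186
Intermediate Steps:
C = -25
M(r) = -5*r (M(r) = (1*(-5))*r = -5*r)
(230 - 439)/(-362 + M(C)) = (230 - 439)/(-362 - 5*(-25)) = -209/(-362 + 125) = -209/(-237) = -209*(-1/237) = 209/237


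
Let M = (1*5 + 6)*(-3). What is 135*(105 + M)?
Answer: 9720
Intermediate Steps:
M = -33 (M = (5 + 6)*(-3) = 11*(-3) = -33)
135*(105 + M) = 135*(105 - 33) = 135*72 = 9720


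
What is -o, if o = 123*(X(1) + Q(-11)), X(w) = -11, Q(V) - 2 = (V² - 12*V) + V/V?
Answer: -30135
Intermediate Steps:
Q(V) = 3 + V² - 12*V (Q(V) = 2 + ((V² - 12*V) + V/V) = 2 + ((V² - 12*V) + 1) = 2 + (1 + V² - 12*V) = 3 + V² - 12*V)
o = 30135 (o = 123*(-11 + (3 + (-11)² - 12*(-11))) = 123*(-11 + (3 + 121 + 132)) = 123*(-11 + 256) = 123*245 = 30135)
-o = -1*30135 = -30135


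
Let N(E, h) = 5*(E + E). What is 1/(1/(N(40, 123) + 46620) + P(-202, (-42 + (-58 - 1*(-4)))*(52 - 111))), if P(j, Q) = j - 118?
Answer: -47020/15046399 ≈ -0.0031250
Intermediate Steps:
N(E, h) = 10*E (N(E, h) = 5*(2*E) = 10*E)
P(j, Q) = -118 + j
1/(1/(N(40, 123) + 46620) + P(-202, (-42 + (-58 - 1*(-4)))*(52 - 111))) = 1/(1/(10*40 + 46620) + (-118 - 202)) = 1/(1/(400 + 46620) - 320) = 1/(1/47020 - 320) = 1/(-15046399/47020) = -47020/15046399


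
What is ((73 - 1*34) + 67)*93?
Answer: 9858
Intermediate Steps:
((73 - 1*34) + 67)*93 = ((73 - 34) + 67)*93 = (39 + 67)*93 = 106*93 = 9858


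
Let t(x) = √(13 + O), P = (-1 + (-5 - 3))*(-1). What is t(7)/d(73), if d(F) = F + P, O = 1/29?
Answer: 3*√1218/2378 ≈ 0.044028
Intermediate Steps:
P = 9 (P = (-1 - 8)*(-1) = -9*(-1) = 9)
O = 1/29 ≈ 0.034483
d(F) = 9 + F (d(F) = F + 9 = 9 + F)
t(x) = 3*√1218/29 (t(x) = √(13 + 1/29) = √(378/29) = 3*√1218/29)
t(7)/d(73) = (3*√1218/29)/(9 + 73) = (3*√1218/29)/82 = (3*√1218/29)*(1/82) = 3*√1218/2378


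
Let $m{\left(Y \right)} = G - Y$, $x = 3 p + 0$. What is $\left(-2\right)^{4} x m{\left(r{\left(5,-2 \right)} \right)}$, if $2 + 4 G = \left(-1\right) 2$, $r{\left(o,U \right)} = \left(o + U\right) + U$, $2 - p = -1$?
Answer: $-288$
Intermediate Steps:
$p = 3$ ($p = 2 - -1 = 2 + 1 = 3$)
$r{\left(o,U \right)} = o + 2 U$ ($r{\left(o,U \right)} = \left(U + o\right) + U = o + 2 U$)
$x = 9$ ($x = 3 \cdot 3 + 0 = 9 + 0 = 9$)
$G = -1$ ($G = - \frac{1}{2} + \frac{\left(-1\right) 2}{4} = - \frac{1}{2} + \frac{1}{4} \left(-2\right) = - \frac{1}{2} - \frac{1}{2} = -1$)
$m{\left(Y \right)} = -1 - Y$
$\left(-2\right)^{4} x m{\left(r{\left(5,-2 \right)} \right)} = \left(-2\right)^{4} \cdot 9 \left(-1 - \left(5 + 2 \left(-2\right)\right)\right) = 16 \cdot 9 \left(-1 - \left(5 - 4\right)\right) = 144 \left(-1 - 1\right) = 144 \left(-2\right) = -288$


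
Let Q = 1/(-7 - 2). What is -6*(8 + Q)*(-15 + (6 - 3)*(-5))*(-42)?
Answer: -59640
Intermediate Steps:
Q = -⅑ (Q = 1/(-9) = -⅑ ≈ -0.11111)
-6*(8 + Q)*(-15 + (6 - 3)*(-5))*(-42) = -6*(8 - ⅑)*(-15 + (6 - 3)*(-5))*(-42) = -142*(-15 + 3*(-5))/3*(-42) = -142*(-15 - 15)/3*(-42) = -142*(-30)/3*(-42) = -6*(-710/3)*(-42) = 1420*(-42) = -59640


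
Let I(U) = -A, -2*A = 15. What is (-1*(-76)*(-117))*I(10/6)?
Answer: -66690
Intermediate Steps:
A = -15/2 (A = -1/2*15 = -15/2 ≈ -7.5000)
I(U) = 15/2 (I(U) = -1*(-15/2) = 15/2)
(-1*(-76)*(-117))*I(10/6) = (-1*(-76)*(-117))*(15/2) = (76*(-117))*(15/2) = -8892*15/2 = -66690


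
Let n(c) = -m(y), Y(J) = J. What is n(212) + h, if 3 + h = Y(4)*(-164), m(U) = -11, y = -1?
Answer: -648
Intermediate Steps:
n(c) = 11 (n(c) = -1*(-11) = 11)
h = -659 (h = -3 + 4*(-164) = -3 - 656 = -659)
n(212) + h = 11 - 659 = -648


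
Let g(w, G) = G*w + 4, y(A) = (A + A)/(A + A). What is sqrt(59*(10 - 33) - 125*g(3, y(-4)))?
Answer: 6*I*sqrt(62) ≈ 47.244*I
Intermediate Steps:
y(A) = 1 (y(A) = (2*A)/((2*A)) = (2*A)*(1/(2*A)) = 1)
g(w, G) = 4 + G*w
sqrt(59*(10 - 33) - 125*g(3, y(-4))) = sqrt(59*(10 - 33) - 125*(4 + 1*3)) = sqrt(59*(-23) - 125*(4 + 3)) = sqrt(-1357 - 125*7) = sqrt(-1357 - 875) = sqrt(-2232) = 6*I*sqrt(62)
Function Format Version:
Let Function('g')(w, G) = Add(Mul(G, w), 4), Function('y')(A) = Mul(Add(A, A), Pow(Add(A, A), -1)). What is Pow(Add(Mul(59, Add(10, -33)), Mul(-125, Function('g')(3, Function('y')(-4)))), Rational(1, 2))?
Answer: Mul(6, I, Pow(62, Rational(1, 2))) ≈ Mul(47.244, I)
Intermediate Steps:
Function('y')(A) = 1 (Function('y')(A) = Mul(Mul(2, A), Pow(Mul(2, A), -1)) = Mul(Mul(2, A), Mul(Rational(1, 2), Pow(A, -1))) = 1)
Function('g')(w, G) = Add(4, Mul(G, w))
Pow(Add(Mul(59, Add(10, -33)), Mul(-125, Function('g')(3, Function('y')(-4)))), Rational(1, 2)) = Pow(Add(Mul(59, Add(10, -33)), Mul(-125, Add(4, Mul(1, 3)))), Rational(1, 2)) = Pow(Add(Mul(59, -23), Mul(-125, Add(4, 3))), Rational(1, 2)) = Pow(Add(-1357, Mul(-125, 7)), Rational(1, 2)) = Pow(Add(-1357, -875), Rational(1, 2)) = Pow(-2232, Rational(1, 2)) = Mul(6, I, Pow(62, Rational(1, 2)))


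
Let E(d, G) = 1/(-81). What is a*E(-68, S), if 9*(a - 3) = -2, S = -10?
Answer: -25/729 ≈ -0.034294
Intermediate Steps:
E(d, G) = -1/81
a = 25/9 (a = 3 + (⅑)*(-2) = 3 - 2/9 = 25/9 ≈ 2.7778)
a*E(-68, S) = (25/9)*(-1/81) = -25/729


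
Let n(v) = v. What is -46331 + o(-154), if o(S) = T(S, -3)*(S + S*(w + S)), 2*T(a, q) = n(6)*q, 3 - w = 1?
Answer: -255617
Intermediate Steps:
w = 2 (w = 3 - 1*1 = 3 - 1 = 2)
T(a, q) = 3*q (T(a, q) = (6*q)/2 = 3*q)
o(S) = -9*S - 9*S*(2 + S) (o(S) = (3*(-3))*(S + S*(2 + S)) = -9*(S + S*(2 + S)) = -9*S - 9*S*(2 + S))
-46331 + o(-154) = -46331 - 9*(-154)*(3 - 154) = -46331 - 9*(-154)*(-151) = -46331 - 209286 = -255617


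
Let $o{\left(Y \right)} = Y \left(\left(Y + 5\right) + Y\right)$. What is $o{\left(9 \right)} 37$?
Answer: $7659$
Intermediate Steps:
$o{\left(Y \right)} = Y \left(5 + 2 Y\right)$ ($o{\left(Y \right)} = Y \left(\left(5 + Y\right) + Y\right) = Y \left(5 + 2 Y\right)$)
$o{\left(9 \right)} 37 = 9 \left(5 + 2 \cdot 9\right) 37 = 9 \left(5 + 18\right) 37 = 9 \cdot 23 \cdot 37 = 207 \cdot 37 = 7659$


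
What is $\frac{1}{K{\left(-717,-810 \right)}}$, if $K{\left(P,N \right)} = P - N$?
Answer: $\frac{1}{93} \approx 0.010753$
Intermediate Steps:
$\frac{1}{K{\left(-717,-810 \right)}} = \frac{1}{-717 - -810} = \frac{1}{-717 + 810} = \frac{1}{93}$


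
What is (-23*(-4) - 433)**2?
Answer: 116281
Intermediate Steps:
(-23*(-4) - 433)**2 = (92 - 433)**2 = (-341)**2 = 116281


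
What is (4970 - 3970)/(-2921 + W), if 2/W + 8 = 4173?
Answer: -4165000/12165963 ≈ -0.34235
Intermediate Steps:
W = 2/4165 (W = 2/(-8 + 4173) = 2/4165 ≈ 0.00048019)
(4970 - 3970)/(-2921 + W) = (4970 - 3970)/(-2921 + 2/4165) = 1000/(-12165963/4165) = 1000*(-4165/12165963) = -4165000/12165963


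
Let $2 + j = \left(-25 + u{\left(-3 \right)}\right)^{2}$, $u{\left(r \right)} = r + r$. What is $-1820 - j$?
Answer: $-2779$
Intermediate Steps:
$u{\left(r \right)} = 2 r$
$j = 959$ ($j = -2 + \left(-25 + 2 \left(-3\right)\right)^{2} = -2 + \left(-25 - 6\right)^{2} = -2 + \left(-31\right)^{2} = -2 + 961 = 959$)
$-1820 - j = -1820 - 959 = -2779$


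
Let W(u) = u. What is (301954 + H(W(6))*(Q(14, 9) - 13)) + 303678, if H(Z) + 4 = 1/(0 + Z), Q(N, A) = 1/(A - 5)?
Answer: 4845447/8 ≈ 6.0568e+5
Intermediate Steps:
Q(N, A) = 1/(-5 + A)
H(Z) = -4 + 1/Z (H(Z) = -4 + 1/(0 + Z) = -4 + 1/Z)
(301954 + H(W(6))*(Q(14, 9) - 13)) + 303678 = (301954 + (-4 + 1/6)*(1/(-5 + 9) - 13)) + 303678 = (301954 + (-4 + ⅙)*(1/4 - 13)) + 303678 = (301954 - 23*(¼ - 13)/6) + 303678 = (301954 - 23/6*(-51/4)) + 303678 = (301954 + 391/8) + 303678 = 2416023/8 + 303678 = 4845447/8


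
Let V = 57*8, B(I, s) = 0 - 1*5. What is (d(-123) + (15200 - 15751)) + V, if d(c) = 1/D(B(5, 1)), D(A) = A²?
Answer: -2374/25 ≈ -94.960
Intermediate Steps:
B(I, s) = -5 (B(I, s) = 0 - 5 = -5)
d(c) = 1/25 (d(c) = 1/((-5)²) = 1/25)
V = 456
(d(-123) + (15200 - 15751)) + V = (1/25 + (15200 - 15751)) + 456 = (1/25 - 551) + 456 = -13774/25 + 456 = -2374/25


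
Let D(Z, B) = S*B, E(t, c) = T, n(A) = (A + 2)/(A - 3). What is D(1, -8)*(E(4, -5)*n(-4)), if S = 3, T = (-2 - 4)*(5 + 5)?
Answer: 2880/7 ≈ 411.43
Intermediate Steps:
T = -60 (T = -6*10 = -60)
n(A) = (2 + A)/(-3 + A)
E(t, c) = -60
D(Z, B) = 3*B
D(1, -8)*(E(4, -5)*n(-4)) = (3*(-8))*(-60*(2 - 4)/(-3 - 4)) = -(-1440)*-2/(-7) = -(-1440)*(-⅐*(-2)) = -(-1440)*2/7 = -24*(-120/7) = 2880/7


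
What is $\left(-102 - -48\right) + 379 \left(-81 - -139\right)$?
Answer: $21928$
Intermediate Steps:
$\left(-102 - -48\right) + 379 \left(-81 - -139\right) = \left(-102 + 48\right) + 379 \left(-81 + 139\right) = -54 + 379 \cdot 58 = -54 + 21982 = 21928$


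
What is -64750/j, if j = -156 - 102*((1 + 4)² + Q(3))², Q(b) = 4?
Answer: 32375/42969 ≈ 0.75345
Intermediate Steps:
j = -85938 (j = -156 - 102*((1 + 4)² + 4)² = -156 - 102*(5² + 4)² = -156 - 102*(25 + 4)² = -156 - 102*29² = -156 - 102*841 = -156 - 85782 = -85938)
-64750/j = -64750/(-85938) = -64750*(-1/85938) = 32375/42969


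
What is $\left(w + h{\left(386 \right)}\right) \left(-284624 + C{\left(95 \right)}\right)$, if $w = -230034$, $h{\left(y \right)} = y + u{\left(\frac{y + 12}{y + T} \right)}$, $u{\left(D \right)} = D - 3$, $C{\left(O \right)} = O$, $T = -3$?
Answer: $\frac{25026014229615}{383} \approx 6.5342 \cdot 10^{10}$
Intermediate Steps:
$u{\left(D \right)} = -3 + D$
$h{\left(y \right)} = -3 + y + \frac{12 + y}{-3 + y}$ ($h{\left(y \right)} = y - \left(3 - \frac{y + 12}{y - 3}\right) = y - \left(3 - \frac{12 + y}{-3 + y}\right) = -3 + y + \frac{12 + y}{-3 + y}$)
$\left(w + h{\left(386 \right)}\right) \left(-284624 + C{\left(95 \right)}\right) = \left(-230034 + \frac{12 + 386 + \left(-3 + 386\right)^{2}}{-3 + 386}\right) \left(-284624 + 95\right) = \left(-230034 + \frac{12 + 386 + 383^{2}}{383}\right) \left(-284529\right) = \left(-230034 + \frac{12 + 386 + 146689}{383}\right) \left(-284529\right) = \left(-230034 + \frac{1}{383} \cdot 147087\right) \left(-284529\right) = \left(-230034 + \frac{147087}{383}\right) \left(-284529\right) = \left(- \frac{87955935}{383}\right) \left(-284529\right) = \frac{25026014229615}{383}$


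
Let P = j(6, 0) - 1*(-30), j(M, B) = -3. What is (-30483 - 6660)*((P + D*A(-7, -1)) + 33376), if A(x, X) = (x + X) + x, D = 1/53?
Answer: -65755887192/53 ≈ -1.2407e+9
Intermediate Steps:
D = 1/53 ≈ 0.018868
A(x, X) = X + 2*x (A(x, X) = (X + x) + x = X + 2*x)
P = 27 (P = -3 - 1*(-30) = -3 + 30 = 27)
(-30483 - 6660)*((P + D*A(-7, -1)) + 33376) = (-30483 - 6660)*((27 + (-1 + 2*(-7))/53) + 33376) = -37143*((27 + (-1 - 14)/53) + 33376) = -37143*((27 + (1/53)*(-15)) + 33376) = -37143*((27 - 15/53) + 33376) = -37143*(1416/53 + 33376) = -37143*1770344/53 = -65755887192/53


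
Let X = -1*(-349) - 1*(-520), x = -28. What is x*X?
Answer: -24332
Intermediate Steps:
X = 869 (X = 349 + 520 = 869)
x*X = -28*869 = -24332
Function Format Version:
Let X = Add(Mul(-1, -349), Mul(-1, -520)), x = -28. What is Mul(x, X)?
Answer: -24332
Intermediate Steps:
X = 869 (X = Add(349, 520) = 869)
Mul(x, X) = Mul(-28, 869) = -24332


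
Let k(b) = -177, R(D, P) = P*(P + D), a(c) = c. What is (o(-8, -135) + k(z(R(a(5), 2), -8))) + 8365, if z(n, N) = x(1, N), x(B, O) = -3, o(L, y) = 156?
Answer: 8344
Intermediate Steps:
R(D, P) = P*(D + P)
z(n, N) = -3
(o(-8, -135) + k(z(R(a(5), 2), -8))) + 8365 = (156 - 177) + 8365 = -21 + 8365 = 8344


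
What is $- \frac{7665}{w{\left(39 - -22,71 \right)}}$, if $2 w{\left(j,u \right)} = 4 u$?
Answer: $- \frac{7665}{142} \approx -53.979$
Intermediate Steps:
$w{\left(j,u \right)} = 2 u$ ($w{\left(j,u \right)} = \frac{4 u}{2} = 2 u$)
$- \frac{7665}{w{\left(39 - -22,71 \right)}} = - \frac{7665}{2 \cdot 71} = - \frac{7665}{142}$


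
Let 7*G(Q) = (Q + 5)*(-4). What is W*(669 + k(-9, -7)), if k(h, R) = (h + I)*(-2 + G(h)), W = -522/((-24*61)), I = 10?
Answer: 407595/1708 ≈ 238.64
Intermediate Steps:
G(Q) = -20/7 - 4*Q/7 (G(Q) = ((Q + 5)*(-4))/7 = ((5 + Q)*(-4))/7 = (-20 - 4*Q)/7 = -20/7 - 4*Q/7)
W = 87/244 (W = -522/(-1464) = -522*(-1/1464) = 87/244 ≈ 0.35656)
k(h, R) = (10 + h)*(-34/7 - 4*h/7) (k(h, R) = (h + 10)*(-2 + (-20/7 - 4*h/7)) = (10 + h)*(-34/7 - 4*h/7))
W*(669 + k(-9, -7)) = 87*(669 + (-340/7 - 74/7*(-9) - 4/7*(-9)²))/244 = 87*(669 + (-340/7 + 666/7 - 4/7*81))/244 = 87*(669 + (-340/7 + 666/7 - 324/7))/244 = 87*(669 + 2/7)/244 = (87/244)*(4685/7) = 407595/1708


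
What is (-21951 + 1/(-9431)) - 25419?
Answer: -446746471/9431 ≈ -47370.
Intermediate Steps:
(-21951 + 1/(-9431)) - 25419 = (-21951 - 1/9431) - 25419 = -207019882/9431 - 25419 = -446746471/9431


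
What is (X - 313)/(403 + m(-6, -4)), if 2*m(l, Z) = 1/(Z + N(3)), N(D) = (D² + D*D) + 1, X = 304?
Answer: -270/12091 ≈ -0.022331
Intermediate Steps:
N(D) = 1 + 2*D² (N(D) = (D² + D²) + 1 = 2*D² + 1 = 1 + 2*D²)
m(l, Z) = 1/(2*(19 + Z)) (m(l, Z) = 1/(2*(Z + (1 + 2*3²))) = 1/(2*(Z + (1 + 2*9))) = 1/(2*(Z + (1 + 18))) = 1/(2*(Z + 19)) = 1/(2*(19 + Z)))
(X - 313)/(403 + m(-6, -4)) = (304 - 313)/(403 + 1/(2*(19 - 4))) = -9/(403 + (½)/15) = -9/(403 + (½)*(1/15)) = -9/(403 + 1/30) = -9/12091/30 = -9*30/12091 = -270/12091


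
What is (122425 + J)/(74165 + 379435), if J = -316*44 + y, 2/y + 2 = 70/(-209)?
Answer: 1765261/7378560 ≈ 0.23924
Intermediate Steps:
y = -209/244 (y = 2/(-2 + 70/(-209)) = 2/(-2 + 70*(-1/209)) = 2/(-2 - 70/209) = 2/(-488/209) = 2*(-209/488) = -209/244 ≈ -0.85656)
J = -3392785/244 (J = -316*44 - 209/244 = -13904 - 209/244 = -3392785/244 ≈ -13905.)
(122425 + J)/(74165 + 379435) = (122425 - 3392785/244)/(74165 + 379435) = (26478915/244)/453600 = (26478915/244)*(1/453600) = 1765261/7378560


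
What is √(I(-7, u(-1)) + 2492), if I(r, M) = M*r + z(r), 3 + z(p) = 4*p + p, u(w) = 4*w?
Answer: √2482 ≈ 49.820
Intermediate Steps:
z(p) = -3 + 5*p (z(p) = -3 + (4*p + p) = -3 + 5*p)
I(r, M) = -3 + 5*r + M*r (I(r, M) = M*r + (-3 + 5*r) = -3 + 5*r + M*r)
√(I(-7, u(-1)) + 2492) = √((-3 + 5*(-7) + (4*(-1))*(-7)) + 2492) = √((-3 - 35 - 4*(-7)) + 2492) = √((-3 - 35 + 28) + 2492) = √(-10 + 2492) = √2482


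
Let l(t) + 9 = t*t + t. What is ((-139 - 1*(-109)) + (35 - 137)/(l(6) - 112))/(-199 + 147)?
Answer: 567/1027 ≈ 0.55209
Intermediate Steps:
l(t) = -9 + t + t**2 (l(t) = -9 + (t*t + t) = -9 + (t**2 + t) = -9 + (t + t**2) = -9 + t + t**2)
((-139 - 1*(-109)) + (35 - 137)/(l(6) - 112))/(-199 + 147) = ((-139 - 1*(-109)) + (35 - 137)/((-9 + 6 + 6**2) - 112))/(-199 + 147) = ((-139 + 109) - 102/((-9 + 6 + 36) - 112))/(-52) = (-30 - 102/(33 - 112))*(-1/52) = (-30 - 102/(-79))*(-1/52) = (-30 - 102*(-1/79))*(-1/52) = (-30 + 102/79)*(-1/52) = -2268/79*(-1/52) = 567/1027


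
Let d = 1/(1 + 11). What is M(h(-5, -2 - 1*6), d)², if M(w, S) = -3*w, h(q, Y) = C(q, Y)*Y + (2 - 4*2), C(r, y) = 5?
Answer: 19044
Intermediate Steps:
h(q, Y) = -6 + 5*Y (h(q, Y) = 5*Y + (2 - 4*2) = 5*Y + (2 - 8) = 5*Y - 6 = -6 + 5*Y)
d = 1/12 ≈ 0.083333
M(h(-5, -2 - 1*6), d)² = (-3*(-6 + 5*(-2 - 1*6)))² = (-3*(-6 + 5*(-2 - 6)))² = (-3*(-6 + 5*(-8)))² = (-3*(-6 - 40))² = (-3*(-46))² = 138² = 19044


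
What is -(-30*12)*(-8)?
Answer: -2880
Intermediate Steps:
-(-30*12)*(-8) = -(-360)*(-8) = -1*2880 = -2880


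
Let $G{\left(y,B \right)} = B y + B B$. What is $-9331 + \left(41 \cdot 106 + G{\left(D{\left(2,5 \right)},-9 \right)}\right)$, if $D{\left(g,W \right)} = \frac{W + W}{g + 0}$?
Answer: $-4949$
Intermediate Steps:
$D{\left(g,W \right)} = \frac{2 W}{g}$
$G{\left(y,B \right)} = B^{2} + B y$ ($G{\left(y,B \right)} = B y + B^{2} = B^{2} + B y$)
$-9331 + \left(41 \cdot 106 + G{\left(D{\left(2,5 \right)},-9 \right)}\right) = -9331 + \left(41 \cdot 106 - 9 \left(-9 + 2 \cdot 5 \cdot \frac{1}{2}\right)\right) = -9331 + \left(4346 - 9 \left(-9 + 2 \cdot 5 \cdot \frac{1}{2}\right)\right) = -9331 + \left(4346 - 9 \left(-9 + 5\right)\right) = -9331 + \left(4346 - -36\right) = -9331 + \left(4346 + 36\right) = -9331 + 4382 = -4949$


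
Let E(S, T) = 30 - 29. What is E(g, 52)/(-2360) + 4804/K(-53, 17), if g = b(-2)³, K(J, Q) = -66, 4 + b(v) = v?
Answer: -5668753/77880 ≈ -72.788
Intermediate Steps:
b(v) = -4 + v
g = -216 (g = (-4 - 2)³ = (-6)³ = -216)
E(S, T) = 1
E(g, 52)/(-2360) + 4804/K(-53, 17) = 1/(-2360) + 4804/(-66) = 1*(-1/2360) + 4804*(-1/66) = -1/2360 - 2402/33 = -5668753/77880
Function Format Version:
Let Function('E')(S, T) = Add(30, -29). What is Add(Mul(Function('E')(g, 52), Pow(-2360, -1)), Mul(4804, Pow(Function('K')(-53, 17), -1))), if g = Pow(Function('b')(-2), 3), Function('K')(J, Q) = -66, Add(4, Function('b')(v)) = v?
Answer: Rational(-5668753, 77880) ≈ -72.788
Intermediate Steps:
Function('b')(v) = Add(-4, v)
g = -216 (g = Pow(Add(-4, -2), 3) = Pow(-6, 3) = -216)
Function('E')(S, T) = 1
Add(Mul(Function('E')(g, 52), Pow(-2360, -1)), Mul(4804, Pow(Function('K')(-53, 17), -1))) = Add(Mul(1, Pow(-2360, -1)), Mul(4804, Pow(-66, -1))) = Add(Mul(1, Rational(-1, 2360)), Mul(4804, Rational(-1, 66))) = Add(Rational(-1, 2360), Rational(-2402, 33)) = Rational(-5668753, 77880)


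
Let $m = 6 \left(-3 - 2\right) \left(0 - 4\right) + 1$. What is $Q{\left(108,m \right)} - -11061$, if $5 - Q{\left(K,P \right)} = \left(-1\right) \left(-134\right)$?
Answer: $10932$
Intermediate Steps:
$m = 121$ ($m = 6 \left(\left(-5\right) \left(-4\right)\right) + 1 = 6 \cdot 20 + 1 = 120 + 1 = 121$)
$Q{\left(K,P \right)} = -129$ ($Q{\left(K,P \right)} = 5 - \left(-1\right) \left(-134\right) = 5 - 134 = -129$)
$Q{\left(108,m \right)} - -11061 = -129 - -11061 = -129 + 11061 = 10932$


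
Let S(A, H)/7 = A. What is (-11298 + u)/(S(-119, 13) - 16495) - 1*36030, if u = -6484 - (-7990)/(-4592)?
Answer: -477805296391/13261696 ≈ -36029.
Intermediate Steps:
u = -14891259/2296 (u = -6484 - (-7990)*(-1)/4592 = -6484 - 1*3995/2296 = -6484 - 3995/2296 = -14891259/2296 ≈ -6485.7)
S(A, H) = 7*A
(-11298 + u)/(S(-119, 13) - 16495) - 1*36030 = (-11298 - 14891259/2296)/(7*(-119) - 16495) - 1*36030 = -40831467/(2296*(-833 - 16495)) - 36030 = -40831467/2296/(-17328) - 36030 = -40831467/2296*(-1/17328) - 36030 = 13610489/13261696 - 36030 = -477805296391/13261696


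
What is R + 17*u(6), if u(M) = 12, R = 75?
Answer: 279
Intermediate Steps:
R + 17*u(6) = 75 + 17*12 = 75 + 204 = 279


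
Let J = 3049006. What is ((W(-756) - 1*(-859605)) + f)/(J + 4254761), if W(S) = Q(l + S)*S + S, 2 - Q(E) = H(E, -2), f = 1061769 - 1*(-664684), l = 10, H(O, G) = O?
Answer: 2019814/7303767 ≈ 0.27654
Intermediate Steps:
f = 1726453 (f = 1061769 + 664684 = 1726453)
Q(E) = 2 - E
W(S) = S + S*(-8 - S) (W(S) = (2 - (10 + S))*S + S = (2 + (-10 - S))*S + S = (-8 - S)*S + S = S*(-8 - S) + S = S + S*(-8 - S))
((W(-756) - 1*(-859605)) + f)/(J + 4254761) = ((-1*(-756)*(7 - 756) - 1*(-859605)) + 1726453)/(3049006 + 4254761) = ((-1*(-756)*(-749) + 859605) + 1726453)/7303767 = ((-566244 + 859605) + 1726453)*(1/7303767) = (293361 + 1726453)*(1/7303767) = 2019814*(1/7303767) = 2019814/7303767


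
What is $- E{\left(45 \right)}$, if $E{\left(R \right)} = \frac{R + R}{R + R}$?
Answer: $-1$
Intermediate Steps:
$E{\left(R \right)} = 1$ ($E{\left(R \right)} = \frac{2 R}{2 R} = 2 R \frac{1}{2 R} = 1$)
$- E{\left(45 \right)} = \left(-1\right) 1 = -1$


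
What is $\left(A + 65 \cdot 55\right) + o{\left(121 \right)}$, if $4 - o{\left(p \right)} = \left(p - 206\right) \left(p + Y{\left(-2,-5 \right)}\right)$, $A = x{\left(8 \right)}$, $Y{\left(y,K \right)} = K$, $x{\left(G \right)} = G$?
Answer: $13447$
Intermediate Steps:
$A = 8$
$o{\left(p \right)} = 4 - \left(-206 + p\right) \left(-5 + p\right)$ ($o{\left(p \right)} = 4 - \left(p - 206\right) \left(p - 5\right) = 4 - \left(-206 + p\right) \left(-5 + p\right)$)
$\left(A + 65 \cdot 55\right) + o{\left(121 \right)} = \left(8 + 65 \cdot 55\right) - -9864 = \left(8 + 3575\right) - -9864 = 3583 - -9864 = 3583 + 9864 = 13447$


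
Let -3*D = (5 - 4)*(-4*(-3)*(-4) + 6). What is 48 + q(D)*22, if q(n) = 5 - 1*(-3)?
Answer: 224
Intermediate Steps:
D = 14 (D = -(5 - 4)*(-4*(-3)*(-4) + 6)/3 = -(12*(-4) + 6)/3 = -(-48 + 6)/3 = -(-42)/3 = -⅓*(-42) = 14)
q(n) = 8 (q(n) = 5 + 3 = 8)
48 + q(D)*22 = 48 + 8*22 = 48 + 176 = 224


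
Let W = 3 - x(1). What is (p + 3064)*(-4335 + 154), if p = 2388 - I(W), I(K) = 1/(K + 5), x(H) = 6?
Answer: -45585443/2 ≈ -2.2793e+7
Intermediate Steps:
W = -3 (W = 3 - 1*6 = 3 - 6 = -3)
I(K) = 1/(5 + K)
p = 4775/2 (p = 2388 - 1/(5 - 3) = 2388 - 1/2 = 4775/2 ≈ 2387.5)
(p + 3064)*(-4335 + 154) = (4775/2 + 3064)*(-4335 + 154) = (10903/2)*(-4181) = -45585443/2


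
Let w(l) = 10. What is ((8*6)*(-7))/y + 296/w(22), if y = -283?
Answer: 43564/1415 ≈ 30.787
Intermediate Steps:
((8*6)*(-7))/y + 296/w(22) = ((8*6)*(-7))/(-283) + 296/10 = (48*(-7))*(-1/283) + 296*(⅒) = -336*(-1/283) + 148/5 = 336/283 + 148/5 = 43564/1415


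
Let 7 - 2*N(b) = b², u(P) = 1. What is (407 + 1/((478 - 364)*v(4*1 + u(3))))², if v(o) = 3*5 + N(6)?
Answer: 538240000/3249 ≈ 1.6566e+5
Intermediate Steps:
N(b) = 7/2 - b²/2
v(o) = ½ (v(o) = 3*5 + (7/2 - ½*6²) = 15 + (7/2 - ½*36) = 15 + (7/2 - 18) = 15 - 29/2 = ½)
(407 + 1/((478 - 364)*v(4*1 + u(3))))² = (407 + 1/((478 - 364)*(½)))² = (407 + 2/114)² = (407 + (1/114)*2)² = (407 + 1/57)² = (23200/57)² = 538240000/3249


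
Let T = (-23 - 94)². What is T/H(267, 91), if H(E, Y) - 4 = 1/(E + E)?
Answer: 7309926/2137 ≈ 3420.6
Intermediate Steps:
H(E, Y) = 4 + 1/(2*E) (H(E, Y) = 4 + 1/(E + E) = 4 + 1/(2*E))
T = 13689 (T = (-117)² = 13689)
T/H(267, 91) = 13689/(4 + (½)/267) = 13689/(4 + (½)*(1/267)) = 13689/(4 + 1/534) = 13689/(2137/534) = 13689*(534/2137) = 7309926/2137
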